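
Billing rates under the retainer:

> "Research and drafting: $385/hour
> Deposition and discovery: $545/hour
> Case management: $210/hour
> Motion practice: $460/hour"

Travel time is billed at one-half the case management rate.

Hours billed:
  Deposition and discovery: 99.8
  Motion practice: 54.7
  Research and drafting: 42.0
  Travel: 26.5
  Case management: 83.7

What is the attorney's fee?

$116,082.50

Research and drafting: 42.0 × $385 = $16,170.00
Deposition and discovery: 99.8 × $545 = $54,391.00
Case management: 83.7 × $210 = $17,577.00
Motion practice: 54.7 × $460 = $25,162.00
Subtotal: $16,170.00 + $54,391.00 + $17,577.00 + $25,162.00 = $113,300.00
Travel: 26.5 × ($210 ÷ 2) = 26.5 × $105.00 = $2,782.50
Total: $113,300.00 + $2,782.50 = $116,082.50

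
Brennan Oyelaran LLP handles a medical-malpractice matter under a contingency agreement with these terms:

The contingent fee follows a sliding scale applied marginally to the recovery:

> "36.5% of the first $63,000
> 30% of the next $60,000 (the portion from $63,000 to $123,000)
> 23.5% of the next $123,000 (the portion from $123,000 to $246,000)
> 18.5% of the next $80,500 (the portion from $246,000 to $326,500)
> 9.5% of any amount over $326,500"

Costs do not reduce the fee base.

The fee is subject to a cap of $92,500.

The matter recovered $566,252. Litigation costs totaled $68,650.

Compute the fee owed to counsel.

Fee base is the gross recovery, $566,252; costs are reimbursed separately.
First $63,000 at 36.5% = $22,995.00
Next $60,000 at 30% = $18,000.00
Next $123,000 at 23.5% = $28,905.00
Next $80,500 at 18.5% = $14,892.50
Remaining $239,752 at 9.5% = $22,776.44
Fee: $22,995.00 + $18,000.00 + $28,905.00 + $14,892.50 + $22,776.44 = $107,568.94
$107,568.94 exceeds the $92,500 cap, so the fee is capped at $92,500.00.

$92,500.00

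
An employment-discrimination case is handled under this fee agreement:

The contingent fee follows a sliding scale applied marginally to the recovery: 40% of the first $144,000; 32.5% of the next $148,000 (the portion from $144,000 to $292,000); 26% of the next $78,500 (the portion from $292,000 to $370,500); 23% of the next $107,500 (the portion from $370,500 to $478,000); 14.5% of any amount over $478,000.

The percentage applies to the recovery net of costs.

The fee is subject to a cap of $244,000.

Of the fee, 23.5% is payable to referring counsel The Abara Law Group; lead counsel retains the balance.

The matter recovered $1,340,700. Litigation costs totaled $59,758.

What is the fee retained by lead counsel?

$186,660.00

Fee base (net of costs): $1,340,700 − $59,758 = $1,280,942
First $144,000 at 40% = $57,600.00
Next $148,000 at 32.5% = $48,100.00
Next $78,500 at 26% = $20,410.00
Next $107,500 at 23% = $24,725.00
Remaining $802,942 at 14.5% = $116,426.59
Fee: $57,600.00 + $48,100.00 + $20,410.00 + $24,725.00 + $116,426.59 = $267,261.59
$267,261.59 exceeds the $244,000 cap, so the fee is capped at $244,000.00.
Referral share: 23.5% of $244,000.00 = $57,340.00; lead counsel retains $244,000.00 − $57,340.00 = $186,660.00.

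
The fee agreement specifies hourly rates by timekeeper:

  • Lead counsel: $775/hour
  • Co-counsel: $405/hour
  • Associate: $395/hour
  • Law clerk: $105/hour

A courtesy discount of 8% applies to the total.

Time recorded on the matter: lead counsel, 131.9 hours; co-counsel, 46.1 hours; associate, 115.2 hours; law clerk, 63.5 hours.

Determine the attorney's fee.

Lead counsel: 131.9 × $775 = $102,222.50
Co-counsel: 46.1 × $405 = $18,670.50
Associate: 115.2 × $395 = $45,504.00
Law clerk: 63.5 × $105 = $6,667.50
Subtotal: $173,064.50
Less 8% discount: −$13,845.16
Total: $173,064.50 − $13,845.16 = $159,219.34

$159,219.34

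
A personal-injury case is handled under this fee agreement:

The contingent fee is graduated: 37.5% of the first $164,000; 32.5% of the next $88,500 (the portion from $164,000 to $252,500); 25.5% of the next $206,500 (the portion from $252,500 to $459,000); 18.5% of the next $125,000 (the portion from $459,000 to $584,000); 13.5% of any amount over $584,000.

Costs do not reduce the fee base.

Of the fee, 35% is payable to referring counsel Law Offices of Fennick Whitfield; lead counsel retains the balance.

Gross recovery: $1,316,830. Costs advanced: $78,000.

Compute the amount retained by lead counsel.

$172,235.08

Fee base is the gross recovery, $1,316,830; costs are reimbursed separately.
First $164,000 at 37.5% = $61,500.00
Next $88,500 at 32.5% = $28,762.50
Next $206,500 at 25.5% = $52,657.50
Next $125,000 at 18.5% = $23,125.00
Remaining $732,830 at 13.5% = $98,932.05
Fee: $61,500.00 + $28,762.50 + $52,657.50 + $23,125.00 + $98,932.05 = $264,977.05
Referral share: 35% of $264,977.05 = $92,741.97; lead counsel retains $264,977.05 − $92,741.97 = $172,235.08.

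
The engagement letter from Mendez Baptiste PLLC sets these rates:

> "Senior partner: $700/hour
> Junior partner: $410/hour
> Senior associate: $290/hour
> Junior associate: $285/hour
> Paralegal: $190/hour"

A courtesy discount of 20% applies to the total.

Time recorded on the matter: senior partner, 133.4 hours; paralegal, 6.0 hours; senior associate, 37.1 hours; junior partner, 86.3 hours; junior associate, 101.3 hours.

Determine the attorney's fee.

Senior partner: 133.4 × $700 = $93,380.00
Junior partner: 86.3 × $410 = $35,383.00
Senior associate: 37.1 × $290 = $10,759.00
Junior associate: 101.3 × $285 = $28,870.50
Paralegal: 6.0 × $190 = $1,140.00
Subtotal: $169,532.50
Less 20% discount: −$33,906.50
Total: $169,532.50 − $33,906.50 = $135,626.00

$135,626.00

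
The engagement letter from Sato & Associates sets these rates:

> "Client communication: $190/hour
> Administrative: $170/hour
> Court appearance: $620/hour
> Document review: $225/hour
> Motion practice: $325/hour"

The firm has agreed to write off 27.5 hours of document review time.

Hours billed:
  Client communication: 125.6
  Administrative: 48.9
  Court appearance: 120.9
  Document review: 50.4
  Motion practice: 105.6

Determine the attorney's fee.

$146,607.50

Client communication: 125.6 × $190 = $23,864.00
Administrative: 48.9 × $170 = $8,313.00
Court appearance: 120.9 × $620 = $74,958.00
Document review: 50.4 × $225 = $11,340.00
Motion practice: 105.6 × $325 = $34,320.00
Subtotal: $152,795.00
Write-off: 27.5 × $225 = $6,187.50
Total: $152,795.00 − $6,187.50 = $146,607.50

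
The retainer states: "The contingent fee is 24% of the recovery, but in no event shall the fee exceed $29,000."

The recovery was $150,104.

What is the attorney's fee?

$29,000.00

24% of $150,104 = $36,024.96
That exceeds the $29,000 cap, so the fee is capped at $29,000.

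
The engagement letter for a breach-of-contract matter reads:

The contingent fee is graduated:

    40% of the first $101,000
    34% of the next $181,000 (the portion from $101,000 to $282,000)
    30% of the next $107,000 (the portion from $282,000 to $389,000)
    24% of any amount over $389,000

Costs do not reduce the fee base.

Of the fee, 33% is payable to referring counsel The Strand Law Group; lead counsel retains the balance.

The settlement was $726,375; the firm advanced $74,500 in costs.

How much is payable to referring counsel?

Fee base is the gross recovery, $726,375; costs are reimbursed separately.
First $101,000 at 40% = $40,400.00
Next $181,000 at 34% = $61,540.00
Next $107,000 at 30% = $32,100.00
Remaining $337,375 at 24% = $80,970.00
Fee: $40,400.00 + $61,540.00 + $32,100.00 + $80,970.00 = $215,010.00
Referral share: 33% of $215,010.00 = $70,953.30; lead counsel retains $215,010.00 − $70,953.30 = $144,056.70.

$70,953.30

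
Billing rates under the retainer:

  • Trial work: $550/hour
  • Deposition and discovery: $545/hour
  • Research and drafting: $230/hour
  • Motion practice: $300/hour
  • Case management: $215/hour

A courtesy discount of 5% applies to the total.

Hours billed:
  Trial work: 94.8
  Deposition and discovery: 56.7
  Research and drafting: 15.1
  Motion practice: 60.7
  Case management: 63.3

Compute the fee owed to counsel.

$112,417.30

Trial work: 94.8 × $550 = $52,140.00
Deposition and discovery: 56.7 × $545 = $30,901.50
Research and drafting: 15.1 × $230 = $3,473.00
Motion practice: 60.7 × $300 = $18,210.00
Case management: 63.3 × $215 = $13,609.50
Subtotal: $118,334.00
Less 5% discount: −$5,916.70
Total: $118,334.00 − $5,916.70 = $112,417.30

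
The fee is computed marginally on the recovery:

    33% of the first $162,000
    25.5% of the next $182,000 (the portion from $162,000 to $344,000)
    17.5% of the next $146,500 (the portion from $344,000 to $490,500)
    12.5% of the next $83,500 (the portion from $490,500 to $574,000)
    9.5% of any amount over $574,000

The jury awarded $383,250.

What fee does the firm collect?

$106,738.75

First $162,000 at 33% = $53,460.00
Next $182,000 at 25.5% = $46,410.00
Remaining $39,250 at 17.5% = $6,868.75
Fee: $53,460.00 + $46,410.00 + $6,868.75 = $106,738.75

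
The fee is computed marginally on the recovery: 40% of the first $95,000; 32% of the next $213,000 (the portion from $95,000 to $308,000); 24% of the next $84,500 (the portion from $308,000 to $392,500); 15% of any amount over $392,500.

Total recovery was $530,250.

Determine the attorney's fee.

$147,102.50

First $95,000 at 40% = $38,000.00
Next $213,000 at 32% = $68,160.00
Next $84,500 at 24% = $20,280.00
Remaining $137,750 at 15% = $20,662.50
Fee: $38,000.00 + $68,160.00 + $20,280.00 + $20,662.50 = $147,102.50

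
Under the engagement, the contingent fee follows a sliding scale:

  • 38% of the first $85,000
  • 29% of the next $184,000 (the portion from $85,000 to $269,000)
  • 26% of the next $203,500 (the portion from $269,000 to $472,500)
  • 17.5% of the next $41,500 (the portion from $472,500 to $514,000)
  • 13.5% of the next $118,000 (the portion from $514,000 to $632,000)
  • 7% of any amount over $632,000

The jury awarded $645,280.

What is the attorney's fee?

First $85,000 at 38% = $32,300.00
Next $184,000 at 29% = $53,360.00
Next $203,500 at 26% = $52,910.00
Next $41,500 at 17.5% = $7,262.50
Next $118,000 at 13.5% = $15,930.00
Remaining $13,280 at 7% = $929.60
Fee: $32,300.00 + $53,360.00 + $52,910.00 + $7,262.50 + $15,930.00 + $929.60 = $162,692.10

$162,692.10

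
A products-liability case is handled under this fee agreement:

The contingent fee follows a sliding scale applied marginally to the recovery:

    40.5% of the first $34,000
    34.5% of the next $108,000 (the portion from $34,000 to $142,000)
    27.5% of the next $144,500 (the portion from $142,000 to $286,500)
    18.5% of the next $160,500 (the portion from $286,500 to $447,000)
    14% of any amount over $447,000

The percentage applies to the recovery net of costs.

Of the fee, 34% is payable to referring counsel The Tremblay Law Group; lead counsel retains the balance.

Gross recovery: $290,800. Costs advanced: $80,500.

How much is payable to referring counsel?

$23,736.25

Fee base (net of costs): $290,800 − $80,500 = $210,300
First $34,000 at 40.5% = $13,770.00
Next $108,000 at 34.5% = $37,260.00
Remaining $68,300 at 27.5% = $18,782.50
Fee: $13,770.00 + $37,260.00 + $18,782.50 = $69,812.50
Referral share: 34% of $69,812.50 = $23,736.25; lead counsel retains $69,812.50 − $23,736.25 = $46,076.25.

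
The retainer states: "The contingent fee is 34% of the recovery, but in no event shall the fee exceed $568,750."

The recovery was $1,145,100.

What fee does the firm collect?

$389,334.00

34% of $1,145,100 = $389,334.00
That is under the $568,750 cap.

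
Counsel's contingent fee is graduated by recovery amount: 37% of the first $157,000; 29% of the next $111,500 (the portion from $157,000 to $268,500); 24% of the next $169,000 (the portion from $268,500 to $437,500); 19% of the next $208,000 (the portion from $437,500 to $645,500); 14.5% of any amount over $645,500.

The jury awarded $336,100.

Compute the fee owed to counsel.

$106,649.00

First $157,000 at 37% = $58,090.00
Next $111,500 at 29% = $32,335.00
Remaining $67,600 at 24% = $16,224.00
Fee: $58,090.00 + $32,335.00 + $16,224.00 = $106,649.00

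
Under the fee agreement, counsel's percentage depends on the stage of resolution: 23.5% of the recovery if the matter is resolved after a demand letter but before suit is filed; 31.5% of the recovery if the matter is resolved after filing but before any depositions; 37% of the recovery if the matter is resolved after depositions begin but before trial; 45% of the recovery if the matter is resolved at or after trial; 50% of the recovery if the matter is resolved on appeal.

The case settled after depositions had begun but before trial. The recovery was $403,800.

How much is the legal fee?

The matter settled after depositions had begun but before trial, so the 37% rate applies.
$403,800 × 37% = $149,406.00

$149,406.00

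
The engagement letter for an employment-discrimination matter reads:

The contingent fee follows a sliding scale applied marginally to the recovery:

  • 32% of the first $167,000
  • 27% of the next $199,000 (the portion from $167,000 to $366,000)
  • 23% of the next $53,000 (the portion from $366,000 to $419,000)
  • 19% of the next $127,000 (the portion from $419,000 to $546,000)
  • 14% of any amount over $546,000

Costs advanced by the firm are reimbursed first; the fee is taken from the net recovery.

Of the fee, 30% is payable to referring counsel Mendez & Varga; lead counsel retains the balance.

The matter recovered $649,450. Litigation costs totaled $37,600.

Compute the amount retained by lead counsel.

$106,896.30

Fee base (net of costs): $649,450 − $37,600 = $611,850
First $167,000 at 32% = $53,440.00
Next $199,000 at 27% = $53,730.00
Next $53,000 at 23% = $12,190.00
Next $127,000 at 19% = $24,130.00
Remaining $65,850 at 14% = $9,219.00
Fee: $53,440.00 + $53,730.00 + $12,190.00 + $24,130.00 + $9,219.00 = $152,709.00
Referral share: 30% of $152,709.00 = $45,812.70; lead counsel retains $152,709.00 − $45,812.70 = $106,896.30.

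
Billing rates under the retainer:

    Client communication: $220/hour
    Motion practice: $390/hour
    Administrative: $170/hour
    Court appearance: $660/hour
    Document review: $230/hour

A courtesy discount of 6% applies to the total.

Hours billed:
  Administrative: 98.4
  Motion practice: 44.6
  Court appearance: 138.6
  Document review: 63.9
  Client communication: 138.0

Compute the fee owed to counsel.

Client communication: 138.0 × $220 = $30,360.00
Motion practice: 44.6 × $390 = $17,394.00
Administrative: 98.4 × $170 = $16,728.00
Court appearance: 138.6 × $660 = $91,476.00
Document review: 63.9 × $230 = $14,697.00
Subtotal: $170,655.00
Less 6% discount: −$10,239.30
Total: $170,655.00 − $10,239.30 = $160,415.70

$160,415.70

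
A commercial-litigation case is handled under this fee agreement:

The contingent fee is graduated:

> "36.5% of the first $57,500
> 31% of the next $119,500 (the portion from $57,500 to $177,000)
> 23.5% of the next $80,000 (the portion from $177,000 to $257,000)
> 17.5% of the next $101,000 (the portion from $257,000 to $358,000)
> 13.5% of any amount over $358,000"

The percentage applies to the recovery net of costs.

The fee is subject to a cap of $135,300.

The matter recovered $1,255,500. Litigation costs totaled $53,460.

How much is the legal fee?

$135,300.00

Fee base (net of costs): $1,255,500 − $53,460 = $1,202,040
First $57,500 at 36.5% = $20,987.50
Next $119,500 at 31% = $37,045.00
Next $80,000 at 23.5% = $18,800.00
Next $101,000 at 17.5% = $17,675.00
Remaining $844,040 at 13.5% = $113,945.40
Fee: $20,987.50 + $37,045.00 + $18,800.00 + $17,675.00 + $113,945.40 = $208,452.90
$208,452.90 exceeds the $135,300 cap, so the fee is capped at $135,300.00.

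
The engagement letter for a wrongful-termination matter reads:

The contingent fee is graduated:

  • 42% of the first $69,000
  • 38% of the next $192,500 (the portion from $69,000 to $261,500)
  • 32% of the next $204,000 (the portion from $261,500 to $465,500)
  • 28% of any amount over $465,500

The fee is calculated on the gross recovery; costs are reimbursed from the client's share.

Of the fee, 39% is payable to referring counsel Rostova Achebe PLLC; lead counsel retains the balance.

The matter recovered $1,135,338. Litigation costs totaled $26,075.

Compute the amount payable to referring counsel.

Fee base is the gross recovery, $1,135,338; costs are reimbursed separately.
First $69,000 at 42% = $28,980.00
Next $192,500 at 38% = $73,150.00
Next $204,000 at 32% = $65,280.00
Remaining $669,838 at 28% = $187,554.64
Fee: $28,980.00 + $73,150.00 + $65,280.00 + $187,554.64 = $354,964.64
Referral share: 39% of $354,964.64 = $138,436.21; lead counsel retains $354,964.64 − $138,436.21 = $216,528.43.

$138,436.21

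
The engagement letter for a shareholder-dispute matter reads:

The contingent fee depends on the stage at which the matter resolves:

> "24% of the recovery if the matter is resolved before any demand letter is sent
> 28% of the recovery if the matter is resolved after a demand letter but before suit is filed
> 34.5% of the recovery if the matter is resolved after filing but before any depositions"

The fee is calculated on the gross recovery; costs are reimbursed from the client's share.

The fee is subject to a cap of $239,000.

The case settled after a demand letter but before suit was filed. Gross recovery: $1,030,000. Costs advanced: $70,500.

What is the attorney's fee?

Fee base is the gross recovery, $1,030,000; costs are reimbursed separately.
The matter settled after a demand letter but before suit was filed, so the 28% rate applies.
$1,030,000 × 28% = $288,400.00
$288,400.00 exceeds the $239,000 cap, so the fee is capped at $239,000.00.

$239,000.00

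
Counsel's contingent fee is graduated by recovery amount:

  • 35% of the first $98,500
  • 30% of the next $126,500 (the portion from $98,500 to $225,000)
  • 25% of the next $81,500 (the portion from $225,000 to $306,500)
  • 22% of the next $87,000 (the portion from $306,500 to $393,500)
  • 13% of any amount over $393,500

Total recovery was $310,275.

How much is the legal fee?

First $98,500 at 35% = $34,475.00
Next $126,500 at 30% = $37,950.00
Next $81,500 at 25% = $20,375.00
Remaining $3,775 at 22% = $830.50
Fee: $34,475.00 + $37,950.00 + $20,375.00 + $830.50 = $93,630.50

$93,630.50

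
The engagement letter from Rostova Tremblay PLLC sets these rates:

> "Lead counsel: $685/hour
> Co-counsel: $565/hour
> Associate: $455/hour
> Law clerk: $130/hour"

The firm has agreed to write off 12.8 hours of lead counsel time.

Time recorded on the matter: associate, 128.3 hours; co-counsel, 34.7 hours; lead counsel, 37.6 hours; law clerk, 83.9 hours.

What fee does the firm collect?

$105,877.00

Lead counsel: 37.6 × $685 = $25,756.00
Co-counsel: 34.7 × $565 = $19,605.50
Associate: 128.3 × $455 = $58,376.50
Law clerk: 83.9 × $130 = $10,907.00
Subtotal: $114,645.00
Write-off: 12.8 × $685 = $8,768.00
Total: $114,645.00 − $8,768.00 = $105,877.00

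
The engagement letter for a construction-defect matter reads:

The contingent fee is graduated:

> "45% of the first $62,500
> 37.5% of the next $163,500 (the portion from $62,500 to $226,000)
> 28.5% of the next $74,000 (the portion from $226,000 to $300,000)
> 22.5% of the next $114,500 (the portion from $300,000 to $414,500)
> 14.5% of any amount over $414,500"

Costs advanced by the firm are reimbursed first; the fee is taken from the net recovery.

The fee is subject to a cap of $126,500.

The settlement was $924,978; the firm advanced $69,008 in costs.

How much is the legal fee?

$126,500.00

Fee base (net of costs): $924,978 − $69,008 = $855,970
First $62,500 at 45% = $28,125.00
Next $163,500 at 37.5% = $61,312.50
Next $74,000 at 28.5% = $21,090.00
Next $114,500 at 22.5% = $25,762.50
Remaining $441,470 at 14.5% = $64,013.15
Fee: $28,125.00 + $61,312.50 + $21,090.00 + $25,762.50 + $64,013.15 = $200,303.15
$200,303.15 exceeds the $126,500 cap, so the fee is capped at $126,500.00.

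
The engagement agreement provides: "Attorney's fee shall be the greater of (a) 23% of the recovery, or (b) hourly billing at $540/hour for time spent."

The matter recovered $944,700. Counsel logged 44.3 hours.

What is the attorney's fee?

(a) 23% of $944,700 = $217,281.00
(b) 44.3 × $540 = $23,922.00
The greater is (a): $217,281.00.

$217,281.00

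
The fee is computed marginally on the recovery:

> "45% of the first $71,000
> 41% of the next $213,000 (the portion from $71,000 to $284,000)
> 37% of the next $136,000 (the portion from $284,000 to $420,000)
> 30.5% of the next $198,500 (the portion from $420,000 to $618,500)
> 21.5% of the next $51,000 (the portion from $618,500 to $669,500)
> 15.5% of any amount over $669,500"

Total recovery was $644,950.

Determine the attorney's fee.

First $71,000 at 45% = $31,950.00
Next $213,000 at 41% = $87,330.00
Next $136,000 at 37% = $50,320.00
Next $198,500 at 30.5% = $60,542.50
Remaining $26,450 at 21.5% = $5,686.75
Fee: $31,950.00 + $87,330.00 + $50,320.00 + $60,542.50 + $5,686.75 = $235,829.25

$235,829.25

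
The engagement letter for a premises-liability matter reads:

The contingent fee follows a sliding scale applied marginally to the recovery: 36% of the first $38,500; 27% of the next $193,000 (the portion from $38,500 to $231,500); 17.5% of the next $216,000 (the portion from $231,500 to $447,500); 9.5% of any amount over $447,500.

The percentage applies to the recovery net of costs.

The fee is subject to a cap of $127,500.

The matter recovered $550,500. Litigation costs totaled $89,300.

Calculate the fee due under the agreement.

Fee base (net of costs): $550,500 − $89,300 = $461,200
First $38,500 at 36% = $13,860.00
Next $193,000 at 27% = $52,110.00
Next $216,000 at 17.5% = $37,800.00
Remaining $13,700 at 9.5% = $1,301.50
Fee: $13,860.00 + $52,110.00 + $37,800.00 + $1,301.50 = $105,071.50
$105,071.50 is under the $127,500 cap.

$105,071.50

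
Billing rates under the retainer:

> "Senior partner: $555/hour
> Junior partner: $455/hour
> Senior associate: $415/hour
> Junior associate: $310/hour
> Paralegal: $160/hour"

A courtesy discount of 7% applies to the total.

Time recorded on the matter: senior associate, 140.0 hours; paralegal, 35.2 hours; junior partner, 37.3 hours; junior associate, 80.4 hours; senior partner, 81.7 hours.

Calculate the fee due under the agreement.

$140,403.03

Senior partner: 81.7 × $555 = $45,343.50
Junior partner: 37.3 × $455 = $16,971.50
Senior associate: 140.0 × $415 = $58,100.00
Junior associate: 80.4 × $310 = $24,924.00
Paralegal: 35.2 × $160 = $5,632.00
Subtotal: $150,971.00
Less 7% discount: −$10,567.97
Total: $150,971.00 − $10,567.97 = $140,403.03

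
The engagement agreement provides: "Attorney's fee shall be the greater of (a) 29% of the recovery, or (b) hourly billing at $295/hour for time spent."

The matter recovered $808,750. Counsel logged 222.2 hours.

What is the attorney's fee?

(a) 29% of $808,750 = $234,537.50
(b) 222.2 × $295 = $65,549.00
The greater is (a): $234,537.50.

$234,537.50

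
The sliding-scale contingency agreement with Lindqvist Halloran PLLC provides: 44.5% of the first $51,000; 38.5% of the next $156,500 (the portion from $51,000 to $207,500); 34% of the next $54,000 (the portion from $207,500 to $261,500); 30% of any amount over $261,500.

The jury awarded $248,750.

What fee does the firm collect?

$96,972.50

First $51,000 at 44.5% = $22,695.00
Next $156,500 at 38.5% = $60,252.50
Remaining $41,250 at 34% = $14,025.00
Fee: $22,695.00 + $60,252.50 + $14,025.00 = $96,972.50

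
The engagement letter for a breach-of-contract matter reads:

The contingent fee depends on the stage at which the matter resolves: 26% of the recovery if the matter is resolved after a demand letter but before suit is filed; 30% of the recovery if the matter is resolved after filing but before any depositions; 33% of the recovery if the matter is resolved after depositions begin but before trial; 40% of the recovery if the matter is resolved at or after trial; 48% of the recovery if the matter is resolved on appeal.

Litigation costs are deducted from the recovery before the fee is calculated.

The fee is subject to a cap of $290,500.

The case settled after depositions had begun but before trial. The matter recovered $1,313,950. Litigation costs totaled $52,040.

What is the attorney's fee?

Fee base (net of costs): $1,313,950 − $52,040 = $1,261,910
The matter settled after depositions had begun but before trial, so the 33% rate applies.
$1,261,910 × 33% = $416,430.30
$416,430.30 exceeds the $290,500 cap, so the fee is capped at $290,500.00.

$290,500.00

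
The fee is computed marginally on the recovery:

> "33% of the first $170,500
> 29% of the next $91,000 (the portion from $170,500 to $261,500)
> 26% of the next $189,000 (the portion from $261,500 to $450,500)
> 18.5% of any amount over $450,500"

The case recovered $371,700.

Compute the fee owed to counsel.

First $170,500 at 33% = $56,265.00
Next $91,000 at 29% = $26,390.00
Remaining $110,200 at 26% = $28,652.00
Fee: $56,265.00 + $26,390.00 + $28,652.00 = $111,307.00

$111,307.00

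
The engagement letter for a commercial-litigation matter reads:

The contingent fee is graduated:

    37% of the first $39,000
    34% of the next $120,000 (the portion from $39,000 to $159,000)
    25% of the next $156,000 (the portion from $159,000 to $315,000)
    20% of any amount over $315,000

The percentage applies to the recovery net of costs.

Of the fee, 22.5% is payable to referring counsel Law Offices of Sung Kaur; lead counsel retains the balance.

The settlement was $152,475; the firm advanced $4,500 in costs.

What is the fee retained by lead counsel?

Fee base (net of costs): $152,475 − $4,500 = $147,975
First $39,000 at 37% = $14,430.00
Remaining $108,975 at 34% = $37,051.50
Fee: $14,430.00 + $37,051.50 = $51,481.50
Referral share: 22.5% of $51,481.50 = $11,583.34; lead counsel retains $51,481.50 − $11,583.34 = $39,898.16.

$39,898.16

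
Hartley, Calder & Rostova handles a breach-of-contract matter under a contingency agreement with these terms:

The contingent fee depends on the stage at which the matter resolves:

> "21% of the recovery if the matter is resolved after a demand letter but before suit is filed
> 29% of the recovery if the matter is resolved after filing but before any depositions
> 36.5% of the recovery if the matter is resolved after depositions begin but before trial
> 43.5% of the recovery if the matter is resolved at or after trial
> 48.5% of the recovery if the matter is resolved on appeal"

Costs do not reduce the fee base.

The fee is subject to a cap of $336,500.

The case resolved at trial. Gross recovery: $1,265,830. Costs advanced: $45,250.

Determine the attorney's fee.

Fee base is the gross recovery, $1,265,830; costs are reimbursed separately.
The matter resolved at trial, so the 43.5% rate applies.
$1,265,830 × 43.5% = $550,636.05
$550,636.05 exceeds the $336,500 cap, so the fee is capped at $336,500.00.

$336,500.00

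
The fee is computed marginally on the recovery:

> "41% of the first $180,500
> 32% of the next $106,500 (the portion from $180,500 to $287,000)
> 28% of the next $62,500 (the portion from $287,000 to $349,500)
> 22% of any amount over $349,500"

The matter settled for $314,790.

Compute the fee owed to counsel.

First $180,500 at 41% = $74,005.00
Next $106,500 at 32% = $34,080.00
Remaining $27,790 at 28% = $7,781.20
Fee: $74,005.00 + $34,080.00 + $7,781.20 = $115,866.20

$115,866.20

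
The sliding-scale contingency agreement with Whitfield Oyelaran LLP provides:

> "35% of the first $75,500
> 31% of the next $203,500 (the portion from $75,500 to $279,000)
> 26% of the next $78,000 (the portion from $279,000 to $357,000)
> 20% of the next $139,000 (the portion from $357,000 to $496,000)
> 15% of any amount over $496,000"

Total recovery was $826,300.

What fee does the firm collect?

$187,135.00

First $75,500 at 35% = $26,425.00
Next $203,500 at 31% = $63,085.00
Next $78,000 at 26% = $20,280.00
Next $139,000 at 20% = $27,800.00
Remaining $330,300 at 15% = $49,545.00
Fee: $26,425.00 + $63,085.00 + $20,280.00 + $27,800.00 + $49,545.00 = $187,135.00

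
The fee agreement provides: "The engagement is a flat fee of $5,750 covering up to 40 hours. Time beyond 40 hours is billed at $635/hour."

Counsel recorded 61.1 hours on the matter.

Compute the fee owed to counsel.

$19,148.50

Flat fee: $5,750.00
Excess hours: 61.1 − 40 = 21.1
Overrun: 21.1 × $635 = $13,398.50
Total: $5,750.00 + $13,398.50 = $19,148.50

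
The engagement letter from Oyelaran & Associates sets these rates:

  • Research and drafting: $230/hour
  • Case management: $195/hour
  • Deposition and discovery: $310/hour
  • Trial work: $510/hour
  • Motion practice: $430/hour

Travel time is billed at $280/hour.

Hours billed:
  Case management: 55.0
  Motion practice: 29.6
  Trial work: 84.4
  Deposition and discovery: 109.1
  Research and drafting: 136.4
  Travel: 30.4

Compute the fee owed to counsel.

Research and drafting: 136.4 × $230 = $31,372.00
Case management: 55.0 × $195 = $10,725.00
Deposition and discovery: 109.1 × $310 = $33,821.00
Trial work: 84.4 × $510 = $43,044.00
Motion practice: 29.6 × $430 = $12,728.00
Subtotal: $31,372.00 + $10,725.00 + $33,821.00 + $43,044.00 + $12,728.00 = $131,690.00
Travel: 30.4 × $280 = $8,512.00
Total: $131,690.00 + $8,512.00 = $140,202.00

$140,202.00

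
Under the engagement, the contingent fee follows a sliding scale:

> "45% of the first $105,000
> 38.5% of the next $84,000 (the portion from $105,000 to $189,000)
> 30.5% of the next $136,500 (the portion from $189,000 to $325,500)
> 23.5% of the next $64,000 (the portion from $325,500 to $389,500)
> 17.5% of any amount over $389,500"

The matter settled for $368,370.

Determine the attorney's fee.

$131,296.95

First $105,000 at 45% = $47,250.00
Next $84,000 at 38.5% = $32,340.00
Next $136,500 at 30.5% = $41,632.50
Remaining $42,870 at 23.5% = $10,074.45
Fee: $47,250.00 + $32,340.00 + $41,632.50 + $10,074.45 = $131,296.95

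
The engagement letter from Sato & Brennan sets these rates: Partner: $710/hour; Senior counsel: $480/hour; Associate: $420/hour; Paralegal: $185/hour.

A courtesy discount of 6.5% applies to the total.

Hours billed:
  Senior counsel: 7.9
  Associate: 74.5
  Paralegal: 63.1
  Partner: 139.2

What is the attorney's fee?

Partner: 139.2 × $710 = $98,832.00
Senior counsel: 7.9 × $480 = $3,792.00
Associate: 74.5 × $420 = $31,290.00
Paralegal: 63.1 × $185 = $11,673.50
Subtotal: $145,587.50
Less 6.5% discount: −$9,463.19
Total: $145,587.50 − $9,463.19 = $136,124.31

$136,124.31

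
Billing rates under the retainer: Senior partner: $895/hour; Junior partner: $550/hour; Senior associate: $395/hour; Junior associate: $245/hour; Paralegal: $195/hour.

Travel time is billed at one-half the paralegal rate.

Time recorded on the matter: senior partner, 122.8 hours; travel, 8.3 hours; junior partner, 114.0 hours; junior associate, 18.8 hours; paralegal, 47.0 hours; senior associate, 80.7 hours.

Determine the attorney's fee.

$219,062.75

Senior partner: 122.8 × $895 = $109,906.00
Junior partner: 114.0 × $550 = $62,700.00
Senior associate: 80.7 × $395 = $31,876.50
Junior associate: 18.8 × $245 = $4,606.00
Paralegal: 47.0 × $195 = $9,165.00
Subtotal: $109,906.00 + $62,700.00 + $31,876.50 + $4,606.00 + $9,165.00 = $218,253.50
Travel: 8.3 × ($195 ÷ 2) = 8.3 × $97.50 = $809.25
Total: $218,253.50 + $809.25 = $219,062.75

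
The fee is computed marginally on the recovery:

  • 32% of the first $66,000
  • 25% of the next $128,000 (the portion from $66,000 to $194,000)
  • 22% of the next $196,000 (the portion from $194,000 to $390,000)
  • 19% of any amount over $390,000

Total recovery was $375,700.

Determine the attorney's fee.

$93,094.00

First $66,000 at 32% = $21,120.00
Next $128,000 at 25% = $32,000.00
Remaining $181,700 at 22% = $39,974.00
Fee: $21,120.00 + $32,000.00 + $39,974.00 = $93,094.00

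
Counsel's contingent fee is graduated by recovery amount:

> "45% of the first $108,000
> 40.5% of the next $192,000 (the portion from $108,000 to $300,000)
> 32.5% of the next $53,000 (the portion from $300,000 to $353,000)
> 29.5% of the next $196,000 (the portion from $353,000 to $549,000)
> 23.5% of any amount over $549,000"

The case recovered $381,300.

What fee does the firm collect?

$151,933.50

First $108,000 at 45% = $48,600.00
Next $192,000 at 40.5% = $77,760.00
Next $53,000 at 32.5% = $17,225.00
Remaining $28,300 at 29.5% = $8,348.50
Fee: $48,600.00 + $77,760.00 + $17,225.00 + $8,348.50 = $151,933.50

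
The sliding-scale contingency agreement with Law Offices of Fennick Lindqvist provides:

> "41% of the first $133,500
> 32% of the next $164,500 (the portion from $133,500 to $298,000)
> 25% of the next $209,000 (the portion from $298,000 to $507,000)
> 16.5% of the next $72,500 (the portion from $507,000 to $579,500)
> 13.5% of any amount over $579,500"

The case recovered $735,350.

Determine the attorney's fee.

$192,627.25

First $133,500 at 41% = $54,735.00
Next $164,500 at 32% = $52,640.00
Next $209,000 at 25% = $52,250.00
Next $72,500 at 16.5% = $11,962.50
Remaining $155,850 at 13.5% = $21,039.75
Fee: $54,735.00 + $52,640.00 + $52,250.00 + $11,962.50 + $21,039.75 = $192,627.25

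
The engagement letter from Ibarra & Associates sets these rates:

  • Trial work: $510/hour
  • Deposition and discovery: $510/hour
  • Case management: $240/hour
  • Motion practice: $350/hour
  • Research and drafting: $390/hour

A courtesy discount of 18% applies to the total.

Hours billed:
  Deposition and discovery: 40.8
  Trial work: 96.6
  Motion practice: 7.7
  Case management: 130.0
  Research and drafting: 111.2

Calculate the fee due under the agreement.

Trial work: 96.6 × $510 = $49,266.00
Deposition and discovery: 40.8 × $510 = $20,808.00
Case management: 130.0 × $240 = $31,200.00
Motion practice: 7.7 × $350 = $2,695.00
Research and drafting: 111.2 × $390 = $43,368.00
Subtotal: $147,337.00
Less 18% discount: −$26,520.66
Total: $147,337.00 − $26,520.66 = $120,816.34

$120,816.34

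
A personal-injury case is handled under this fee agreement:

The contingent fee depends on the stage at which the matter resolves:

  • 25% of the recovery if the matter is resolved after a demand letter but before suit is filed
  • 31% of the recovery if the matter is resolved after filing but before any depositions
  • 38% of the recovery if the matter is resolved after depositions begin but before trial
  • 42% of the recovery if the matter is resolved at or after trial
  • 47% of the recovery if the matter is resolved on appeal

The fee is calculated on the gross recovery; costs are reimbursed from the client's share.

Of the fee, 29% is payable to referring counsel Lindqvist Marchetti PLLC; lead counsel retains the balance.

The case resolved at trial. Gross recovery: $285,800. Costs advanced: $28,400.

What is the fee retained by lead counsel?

$85,225.56

Fee base is the gross recovery, $285,800; costs are reimbursed separately.
The matter resolved at trial, so the 42% rate applies.
$285,800 × 42% = $120,036.00
Referral share: 29% of $120,036.00 = $34,810.44; lead counsel retains $120,036.00 − $34,810.44 = $85,225.56.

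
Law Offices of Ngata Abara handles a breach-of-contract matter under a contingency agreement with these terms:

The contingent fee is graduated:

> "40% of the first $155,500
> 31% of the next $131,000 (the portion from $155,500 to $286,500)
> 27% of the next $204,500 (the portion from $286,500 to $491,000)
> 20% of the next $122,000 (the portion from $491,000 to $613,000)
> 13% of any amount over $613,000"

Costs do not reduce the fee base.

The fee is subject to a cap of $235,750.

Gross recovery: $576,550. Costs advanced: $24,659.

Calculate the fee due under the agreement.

Fee base is the gross recovery, $576,550; costs are reimbursed separately.
First $155,500 at 40% = $62,200.00
Next $131,000 at 31% = $40,610.00
Next $204,500 at 27% = $55,215.00
Remaining $85,550 at 20% = $17,110.00
Fee: $62,200.00 + $40,610.00 + $55,215.00 + $17,110.00 = $175,135.00
$175,135.00 is under the $235,750 cap.

$175,135.00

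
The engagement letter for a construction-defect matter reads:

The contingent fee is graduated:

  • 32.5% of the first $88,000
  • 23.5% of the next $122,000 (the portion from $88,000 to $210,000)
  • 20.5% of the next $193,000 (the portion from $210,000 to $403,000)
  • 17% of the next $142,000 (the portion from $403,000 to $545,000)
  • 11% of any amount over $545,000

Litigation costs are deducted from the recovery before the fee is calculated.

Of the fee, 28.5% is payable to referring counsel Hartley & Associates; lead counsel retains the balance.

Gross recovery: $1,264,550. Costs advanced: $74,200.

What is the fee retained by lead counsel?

Fee base (net of costs): $1,264,550 − $74,200 = $1,190,350
First $88,000 at 32.5% = $28,600.00
Next $122,000 at 23.5% = $28,670.00
Next $193,000 at 20.5% = $39,565.00
Next $142,000 at 17% = $24,140.00
Remaining $645,350 at 11% = $70,988.50
Fee: $28,600.00 + $28,670.00 + $39,565.00 + $24,140.00 + $70,988.50 = $191,963.50
Referral share: 28.5% of $191,963.50 = $54,709.60; lead counsel retains $191,963.50 − $54,709.60 = $137,253.90.

$137,253.90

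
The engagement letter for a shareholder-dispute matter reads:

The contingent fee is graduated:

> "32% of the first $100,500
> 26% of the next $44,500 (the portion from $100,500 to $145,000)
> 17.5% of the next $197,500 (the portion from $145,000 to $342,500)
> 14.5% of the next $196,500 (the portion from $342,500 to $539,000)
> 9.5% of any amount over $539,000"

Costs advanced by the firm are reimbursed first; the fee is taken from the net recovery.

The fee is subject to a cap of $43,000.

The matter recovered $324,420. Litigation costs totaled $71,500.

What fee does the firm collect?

Fee base (net of costs): $324,420 − $71,500 = $252,920
First $100,500 at 32% = $32,160.00
Next $44,500 at 26% = $11,570.00
Remaining $107,920 at 17.5% = $18,886.00
Fee: $32,160.00 + $11,570.00 + $18,886.00 = $62,616.00
$62,616.00 exceeds the $43,000 cap, so the fee is capped at $43,000.00.

$43,000.00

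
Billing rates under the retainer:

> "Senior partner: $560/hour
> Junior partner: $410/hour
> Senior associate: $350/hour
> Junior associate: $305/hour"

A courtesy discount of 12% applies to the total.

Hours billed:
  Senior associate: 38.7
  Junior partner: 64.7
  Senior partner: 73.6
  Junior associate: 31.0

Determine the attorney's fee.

$79,853.84

Senior partner: 73.6 × $560 = $41,216.00
Junior partner: 64.7 × $410 = $26,527.00
Senior associate: 38.7 × $350 = $13,545.00
Junior associate: 31.0 × $305 = $9,455.00
Subtotal: $90,743.00
Less 12% discount: −$10,889.16
Total: $90,743.00 − $10,889.16 = $79,853.84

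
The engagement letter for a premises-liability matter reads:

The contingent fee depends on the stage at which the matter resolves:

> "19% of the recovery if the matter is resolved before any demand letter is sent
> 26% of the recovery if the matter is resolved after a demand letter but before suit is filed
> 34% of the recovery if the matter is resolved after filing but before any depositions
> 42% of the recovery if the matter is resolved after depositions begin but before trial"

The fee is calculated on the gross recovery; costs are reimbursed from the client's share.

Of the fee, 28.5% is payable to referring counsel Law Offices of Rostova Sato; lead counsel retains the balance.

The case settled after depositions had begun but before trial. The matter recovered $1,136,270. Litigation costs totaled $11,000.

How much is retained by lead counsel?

$341,221.88

Fee base is the gross recovery, $1,136,270; costs are reimbursed separately.
The matter settled after depositions had begun but before trial, so the 42% rate applies.
$1,136,270 × 42% = $477,233.40
Referral share: 28.5% of $477,233.40 = $136,011.52; lead counsel retains $477,233.40 − $136,011.52 = $341,221.88.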